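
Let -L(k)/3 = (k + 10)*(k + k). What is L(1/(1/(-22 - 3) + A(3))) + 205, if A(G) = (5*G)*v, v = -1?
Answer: 14771165/70688 ≈ 208.96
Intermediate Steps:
A(G) = -5*G (A(G) = (5*G)*(-1) = -5*G)
L(k) = -6*k*(10 + k) (L(k) = -3*(k + 10)*(k + k) = -3*(10 + k)*2*k = -6*k*(10 + k))
L(1/(1/(-22 - 3) + A(3))) + 205 = -6*(10 + 1/(1/(-22 - 3) - 5*3))/(1/(-22 - 3) - 5*3) + 205 = -6*(10 + 1/(1/(-25) - 15))/(1/(-25) - 15) + 205 = -6*(10 + 1/(-1/25 - 15))/(-1/25 - 15) + 205 = -6*(10 + 1/(-376/25))/(-376/25) + 205 = -6*(-25/376)*(10 - 25/376) + 205 = -6*(-25/376)*3735/376 + 205 = 280125/70688 + 205 = 14771165/70688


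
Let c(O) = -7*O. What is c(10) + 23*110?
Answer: 2460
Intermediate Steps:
c(10) + 23*110 = -7*10 + 23*110 = -70 + 2530 = 2460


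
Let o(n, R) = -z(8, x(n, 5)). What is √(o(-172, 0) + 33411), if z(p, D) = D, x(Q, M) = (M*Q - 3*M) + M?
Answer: 3*√3809 ≈ 185.15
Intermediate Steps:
x(Q, M) = -2*M + M*Q (x(Q, M) = (-3*M + M*Q) + M = -2*M + M*Q)
o(n, R) = 10 - 5*n (o(n, R) = -5*(-2 + n) = -(-10 + 5*n) = 10 - 5*n)
√(o(-172, 0) + 33411) = √((10 - 5*(-172)) + 33411) = √((10 + 860) + 33411) = √(870 + 33411) = √34281 = 3*√3809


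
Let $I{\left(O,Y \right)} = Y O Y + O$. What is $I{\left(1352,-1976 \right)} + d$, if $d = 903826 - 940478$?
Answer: $5278951452$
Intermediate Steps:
$I{\left(O,Y \right)} = O + O Y^{2}$ ($I{\left(O,Y \right)} = O Y Y + O = O Y^{2} + O = O + O Y^{2}$)
$d = -36652$ ($d = 903826 - 940478 = -36652$)
$I{\left(1352,-1976 \right)} + d = 1352 \left(1 + \left(-1976\right)^{2}\right) - 36652 = 1352 \left(1 + 3904576\right) - 36652 = 1352 \cdot 3904577 - 36652 = 5278988104 - 36652 = 5278951452$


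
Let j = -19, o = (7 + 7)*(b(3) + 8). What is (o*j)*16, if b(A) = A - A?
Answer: -34048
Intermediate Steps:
b(A) = 0
o = 112 (o = (7 + 7)*(0 + 8) = 14*8 = 112)
(o*j)*16 = (112*(-19))*16 = -2128*16 = -34048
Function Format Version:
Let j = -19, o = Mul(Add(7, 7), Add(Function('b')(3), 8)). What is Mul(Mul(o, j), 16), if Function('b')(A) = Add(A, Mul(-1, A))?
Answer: -34048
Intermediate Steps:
Function('b')(A) = 0
o = 112 (o = Mul(Add(7, 7), Add(0, 8)) = Mul(14, 8) = 112)
Mul(Mul(o, j), 16) = Mul(Mul(112, -19), 16) = Mul(-2128, 16) = -34048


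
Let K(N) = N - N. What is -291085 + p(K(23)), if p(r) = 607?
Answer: -290478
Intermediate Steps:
K(N) = 0
-291085 + p(K(23)) = -291085 + 607 = -290478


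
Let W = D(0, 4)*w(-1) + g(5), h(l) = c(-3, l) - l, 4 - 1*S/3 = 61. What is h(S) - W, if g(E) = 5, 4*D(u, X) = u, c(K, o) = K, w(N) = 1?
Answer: 163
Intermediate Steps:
S = -171 (S = 12 - 3*61 = 12 - 183 = -171)
D(u, X) = u/4
h(l) = -3 - l
W = 5 (W = ((¼)*0)*1 + 5 = 0*1 + 5 = 0 + 5 = 5)
h(S) - W = (-3 - 1*(-171)) - 1*5 = (-3 + 171) - 5 = 168 - 5 = 163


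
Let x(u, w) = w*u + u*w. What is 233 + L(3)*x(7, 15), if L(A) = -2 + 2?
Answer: 233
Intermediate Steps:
x(u, w) = 2*u*w (x(u, w) = u*w + u*w = 2*u*w)
L(A) = 0
233 + L(3)*x(7, 15) = 233 + 0*(2*7*15) = 233 + 0*210 = 233 + 0 = 233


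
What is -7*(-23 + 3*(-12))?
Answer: 413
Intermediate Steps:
-7*(-23 + 3*(-12)) = -7*(-23 - 36) = -7*(-59) = 413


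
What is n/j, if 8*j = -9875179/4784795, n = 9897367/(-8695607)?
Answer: 378854977078120/85870675638653 ≈ 4.4119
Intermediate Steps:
n = -9897367/8695607 (n = 9897367*(-1/8695607) = -9897367/8695607 ≈ -1.1382)
j = -9875179/38278360 (j = (-9875179/4784795)/8 = (-9875179*1/4784795)/8 = (1/8)*(-9875179/4784795) = -9875179/38278360 ≈ -0.25798)
n/j = -9897367/(8695607*(-9875179/38278360)) = -9897367/8695607*(-38278360/9875179) = 378854977078120/85870675638653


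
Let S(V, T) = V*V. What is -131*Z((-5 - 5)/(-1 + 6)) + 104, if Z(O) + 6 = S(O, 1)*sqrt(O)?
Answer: 890 - 524*I*sqrt(2) ≈ 890.0 - 741.05*I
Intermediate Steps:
S(V, T) = V**2
Z(O) = -6 + O**(5/2) (Z(O) = -6 + O**2*sqrt(O) = -6 + O**(5/2))
-131*Z((-5 - 5)/(-1 + 6)) + 104 = -131*(-6 + ((-5 - 5)/(-1 + 6))**(5/2)) + 104 = -131*(-6 + (-10/5)**(5/2)) + 104 = -131*(-6 + (-10*1/5)**(5/2)) + 104 = -131*(-6 + (-2)**(5/2)) + 104 = -131*(-6 + 4*I*sqrt(2)) + 104 = (786 - 524*I*sqrt(2)) + 104 = 890 - 524*I*sqrt(2)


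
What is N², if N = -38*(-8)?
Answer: 92416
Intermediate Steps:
N = 304
N² = 304² = 92416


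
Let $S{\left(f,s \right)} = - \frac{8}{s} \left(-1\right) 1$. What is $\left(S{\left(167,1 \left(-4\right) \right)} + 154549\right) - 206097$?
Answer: $-51550$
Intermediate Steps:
$S{\left(f,s \right)} = \frac{8}{s}$ ($S{\left(f,s \right)} = \frac{8}{s} 1 = \frac{8}{s}$)
$\left(S{\left(167,1 \left(-4\right) \right)} + 154549\right) - 206097 = \left(\frac{8}{1 \left(-4\right)} + 154549\right) - 206097 = \left(\frac{8}{-4} + 154549\right) - 206097 = \left(8 \left(- \frac{1}{4}\right) + 154549\right) - 206097 = \left(-2 + 154549\right) - 206097 = 154547 - 206097 = -51550$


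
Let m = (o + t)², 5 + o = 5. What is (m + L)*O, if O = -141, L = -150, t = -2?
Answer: 20586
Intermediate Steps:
o = 0 (o = -5 + 5 = 0)
m = 4 (m = (0 - 2)² = (-2)² = 4)
(m + L)*O = (4 - 150)*(-141) = -146*(-141) = 20586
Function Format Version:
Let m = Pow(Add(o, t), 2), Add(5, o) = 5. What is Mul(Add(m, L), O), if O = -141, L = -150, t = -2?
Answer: 20586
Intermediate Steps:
o = 0 (o = Add(-5, 5) = 0)
m = 4 (m = Pow(Add(0, -2), 2) = Pow(-2, 2) = 4)
Mul(Add(m, L), O) = Mul(Add(4, -150), -141) = Mul(-146, -141) = 20586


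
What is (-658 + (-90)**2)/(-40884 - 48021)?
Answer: -7442/88905 ≈ -0.083707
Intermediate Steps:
(-658 + (-90)**2)/(-40884 - 48021) = (-658 + 8100)/(-88905) = 7442*(-1/88905) = -7442/88905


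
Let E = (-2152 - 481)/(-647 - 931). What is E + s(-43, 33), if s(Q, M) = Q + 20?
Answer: -33661/1578 ≈ -21.331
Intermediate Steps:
s(Q, M) = 20 + Q
E = 2633/1578 (E = -2633/(-1578) = -2633*(-1/1578) = 2633/1578 ≈ 1.6686)
E + s(-43, 33) = 2633/1578 + (20 - 43) = 2633/1578 - 23 = -33661/1578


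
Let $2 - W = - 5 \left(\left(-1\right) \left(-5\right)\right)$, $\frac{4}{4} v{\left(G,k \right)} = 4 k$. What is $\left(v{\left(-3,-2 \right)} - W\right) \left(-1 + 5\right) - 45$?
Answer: $-185$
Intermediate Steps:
$v{\left(G,k \right)} = 4 k$
$W = 27$ ($W = 2 - - 5 \left(\left(-1\right) \left(-5\right)\right) = 2 - \left(-5\right) 5 = 2 - -25 = 2 + 25 = 27$)
$\left(v{\left(-3,-2 \right)} - W\right) \left(-1 + 5\right) - 45 = \left(4 \left(-2\right) - 27\right) \left(-1 + 5\right) - 45 = \left(-8 - 27\right) 4 - 45 = \left(-35\right) 4 - 45 = -140 - 45 = -185$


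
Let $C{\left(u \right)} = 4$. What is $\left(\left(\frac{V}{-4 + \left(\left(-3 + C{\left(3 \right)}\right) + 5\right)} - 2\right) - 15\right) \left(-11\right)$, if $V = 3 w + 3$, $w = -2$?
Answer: $\frac{407}{2} \approx 203.5$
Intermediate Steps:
$V = -3$ ($V = 3 \left(-2\right) + 3 = -6 + 3 = -3$)
$\left(\left(\frac{V}{-4 + \left(\left(-3 + C{\left(3 \right)}\right) + 5\right)} - 2\right) - 15\right) \left(-11\right) = \left(\left(- \frac{3}{-4 + \left(\left(-3 + 4\right) + 5\right)} - 2\right) - 15\right) \left(-11\right) = \left(\left(- \frac{3}{-4 + \left(1 + 5\right)} - 2\right) - 15\right) \left(-11\right) = \left(\left(- \frac{3}{-4 + 6} - 2\right) - 15\right) \left(-11\right) = \left(\left(- \frac{3}{2} - 2\right) - 15\right) \left(-11\right) = \left(- \frac{7}{2} - 15\right) \left(-11\right) = \left(- \frac{37}{2}\right) \left(-11\right) = \frac{407}{2}$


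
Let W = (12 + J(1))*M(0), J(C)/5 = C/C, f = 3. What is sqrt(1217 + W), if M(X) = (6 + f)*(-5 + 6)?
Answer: sqrt(1370) ≈ 37.013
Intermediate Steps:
M(X) = 9 (M(X) = (6 + 3)*(-5 + 6) = 9*1 = 9)
J(C) = 5 (J(C) = 5*(C/C) = 5*1 = 5)
W = 153 (W = (12 + 5)*9 = 17*9 = 153)
sqrt(1217 + W) = sqrt(1217 + 153) = sqrt(1370)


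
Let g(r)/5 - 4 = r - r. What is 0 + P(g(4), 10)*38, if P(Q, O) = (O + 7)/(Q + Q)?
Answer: 323/20 ≈ 16.150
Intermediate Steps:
g(r) = 20 (g(r) = 20 + 5*(r - r) = 20 + 5*0 = 20 + 0 = 20)
P(Q, O) = (7 + O)/(2*Q) (P(Q, O) = (7 + O)/((2*Q)) = (7 + O)*(1/(2*Q)) = (7 + O)/(2*Q))
0 + P(g(4), 10)*38 = 0 + ((½)*(7 + 10)/20)*38 = 0 + ((½)*(1/20)*17)*38 = 0 + (17/40)*38 = 0 + 323/20 = 323/20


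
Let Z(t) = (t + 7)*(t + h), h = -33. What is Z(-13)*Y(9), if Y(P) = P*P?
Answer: 22356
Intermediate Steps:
Y(P) = P²
Z(t) = (-33 + t)*(7 + t) (Z(t) = (t + 7)*(t - 33) = (7 + t)*(-33 + t) = (-33 + t)*(7 + t))
Z(-13)*Y(9) = (-231 + (-13)² - 26*(-13))*9² = (-231 + 169 + 338)*81 = 276*81 = 22356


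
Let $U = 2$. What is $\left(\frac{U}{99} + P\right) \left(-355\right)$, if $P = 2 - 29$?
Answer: $\frac{948205}{99} \approx 9577.8$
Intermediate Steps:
$P = -27$ ($P = 2 - 29 = -27$)
$\left(\frac{U}{99} + P\right) \left(-355\right) = \left(\frac{2}{99} - 27\right) \left(-355\right) = \left(- \frac{2671}{99}\right) \left(-355\right) = \frac{948205}{99}$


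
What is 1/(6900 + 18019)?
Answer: 1/24919 ≈ 4.0130e-5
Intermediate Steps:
1/(6900 + 18019) = 1/24919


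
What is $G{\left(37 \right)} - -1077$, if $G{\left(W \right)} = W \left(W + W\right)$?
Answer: $3815$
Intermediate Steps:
$G{\left(W \right)} = 2 W^{2}$ ($G{\left(W \right)} = W 2 W = 2 W^{2}$)
$G{\left(37 \right)} - -1077 = 2 \cdot 37^{2} - -1077 = 2 \cdot 1369 + 1077 = 2738 + 1077 = 3815$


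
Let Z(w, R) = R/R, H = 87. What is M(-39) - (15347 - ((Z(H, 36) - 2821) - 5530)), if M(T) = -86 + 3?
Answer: -23780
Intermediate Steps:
Z(w, R) = 1
M(T) = -83
M(-39) - (15347 - ((Z(H, 36) - 2821) - 5530)) = -83 - (15347 - ((1 - 2821) - 5530)) = -83 - (15347 - (-2820 - 5530)) = -83 - (15347 - 1*(-8350)) = -83 - (15347 + 8350) = -83 - 1*23697 = -83 - 23697 = -23780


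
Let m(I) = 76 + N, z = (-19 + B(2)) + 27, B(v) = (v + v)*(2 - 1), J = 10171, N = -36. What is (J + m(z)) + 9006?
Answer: 19217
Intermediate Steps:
B(v) = 2*v (B(v) = (2*v)*1 = 2*v)
z = 12 (z = (-19 + 2*2) + 27 = (-19 + 4) + 27 = -15 + 27 = 12)
m(I) = 40 (m(I) = 76 - 36 = 40)
(J + m(z)) + 9006 = (10171 + 40) + 9006 = 10211 + 9006 = 19217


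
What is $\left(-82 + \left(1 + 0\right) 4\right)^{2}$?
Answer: $6084$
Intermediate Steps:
$\left(-82 + \left(1 + 0\right) 4\right)^{2} = \left(-82 + 1 \cdot 4\right)^{2} = \left(-82 + 4\right)^{2} = \left(-78\right)^{2} = 6084$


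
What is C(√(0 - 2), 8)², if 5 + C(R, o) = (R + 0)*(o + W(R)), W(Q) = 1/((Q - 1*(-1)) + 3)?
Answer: 8*(-126*√2 + 17*I)/(-7*I + 4*√2) ≈ -111.31 - 113.7*I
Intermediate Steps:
W(Q) = 1/(4 + Q) (W(Q) = 1/((Q + 1) + 3) = 1/((1 + Q) + 3) = 1/(4 + Q))
C(R, o) = -5 + R*(o + 1/(4 + R)) (C(R, o) = -5 + (R + 0)*(o + 1/(4 + R)) = -5 + R*(o + 1/(4 + R)))
C(√(0 - 2), 8)² = ((√(0 - 2) + (-5 + √(0 - 2)*8)*(4 + √(0 - 2)))/(4 + √(0 - 2)))² = ((√(-2) + (-5 + √(-2)*8)*(4 + √(-2)))/(4 + √(-2)))² = ((I*√2 + (-5 + (I*√2)*8)*(4 + I*√2))/(4 + I*√2))² = ((I*√2 + (-5 + 8*I*√2)*(4 + I*√2))/(4 + I*√2))² = (I*√2 + (-5 + 8*I*√2)*(4 + I*√2))²/(4 + I*√2)²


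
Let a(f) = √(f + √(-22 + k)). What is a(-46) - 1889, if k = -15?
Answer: -1889 + √(-46 + I*√37) ≈ -1888.6 + 6.7971*I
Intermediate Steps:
a(f) = √(f + I*√37) (a(f) = √(f + √(-22 - 15)) = √(f + √(-37)) = √(f + I*√37))
a(-46) - 1889 = √(-46 + I*√37) - 1889 = -1889 + √(-46 + I*√37)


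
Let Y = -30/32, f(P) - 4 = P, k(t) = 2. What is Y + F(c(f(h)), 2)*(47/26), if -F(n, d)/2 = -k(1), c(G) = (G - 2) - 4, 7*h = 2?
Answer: 1309/208 ≈ 6.2933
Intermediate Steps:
h = 2/7 (h = (1/7)*2 = 2/7 ≈ 0.28571)
f(P) = 4 + P
c(G) = -6 + G (c(G) = (-2 + G) - 4 = -6 + G)
F(n, d) = 4 (F(n, d) = -(-2)*2 = -2*(-2) = 4)
Y = -15/16 (Y = -30*1/32 = -15/16 ≈ -0.93750)
Y + F(c(f(h)), 2)*(47/26) = -15/16 + 4*(47/26) = -15/16 + 94/13 = 1309/208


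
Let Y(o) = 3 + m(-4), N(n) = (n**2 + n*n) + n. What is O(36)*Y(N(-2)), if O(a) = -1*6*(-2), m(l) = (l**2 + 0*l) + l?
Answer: 180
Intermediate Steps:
N(n) = n + 2*n**2 (N(n) = (n**2 + n**2) + n = 2*n**2 + n = n + 2*n**2)
m(l) = l + l**2 (m(l) = (l**2 + 0) + l = l**2 + l = l + l**2)
O(a) = 12 (O(a) = -6*(-2) = 12)
Y(o) = 15 (Y(o) = 3 - 4*(1 - 4) = 3 - 4*(-3) = 3 + 12 = 15)
O(36)*Y(N(-2)) = 12*15 = 180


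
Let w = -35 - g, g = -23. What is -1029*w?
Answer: 12348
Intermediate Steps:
w = -12 (w = -35 - 1*(-23) = -35 + 23 = -12)
-1029*w = -1029*(-12) = 12348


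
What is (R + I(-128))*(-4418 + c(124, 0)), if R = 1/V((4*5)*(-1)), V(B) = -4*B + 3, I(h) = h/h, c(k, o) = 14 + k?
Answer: -359520/83 ≈ -4331.6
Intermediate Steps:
I(h) = 1
V(B) = 3 - 4*B
R = 1/83 (R = 1/(3 - 4*4*5*(-1)) = 1/(3 - 80*(-1)) = 1/(3 - 4*(-20)) = 1/(3 + 80) = 1/83 ≈ 0.012048)
(R + I(-128))*(-4418 + c(124, 0)) = (1/83 + 1)*(-4418 + (14 + 124)) = 84*(-4418 + 138)/83 = (84/83)*(-4280) = -359520/83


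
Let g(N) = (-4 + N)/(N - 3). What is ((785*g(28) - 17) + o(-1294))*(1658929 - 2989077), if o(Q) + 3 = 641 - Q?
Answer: -17748164764/5 ≈ -3.5496e+9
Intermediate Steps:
o(Q) = 638 - Q (o(Q) = -3 + (641 - Q) = 638 - Q)
g(N) = (-4 + N)/(-3 + N)
((785*g(28) - 17) + o(-1294))*(1658929 - 2989077) = ((785*((-4 + 28)/(-3 + 28)) - 17) + (638 - 1*(-1294)))*(1658929 - 2989077) = ((785*(24/25) - 17) + (638 + 1294))*(-1330148) = ((785*((1/25)*24) - 17) + 1932)*(-1330148) = ((785*(24/25) - 17) + 1932)*(-1330148) = ((3768/5 - 17) + 1932)*(-1330148) = (3683/5 + 1932)*(-1330148) = (13343/5)*(-1330148) = -17748164764/5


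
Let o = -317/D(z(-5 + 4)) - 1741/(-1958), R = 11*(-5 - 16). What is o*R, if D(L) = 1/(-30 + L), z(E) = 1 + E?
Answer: -391068741/178 ≈ -2.1970e+6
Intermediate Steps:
R = -231 (R = 11*(-21) = -231)
o = 18622321/1958 (o = -(-9193 + 317*(-5 + 4)) - 1741/(-1958) = -317/(1/(-30 + (1 - 1))) - 1741*(-1/1958) = -317/(1/(-30 + 0)) + 1741/1958 = -317/(1/(-30)) + 1741/1958 = -317/(-1/30) + 1741/1958 = -317*(-30) + 1741/1958 = 9510 + 1741/1958 = 18622321/1958 ≈ 9510.9)
o*R = (18622321/1958)*(-231) = -391068741/178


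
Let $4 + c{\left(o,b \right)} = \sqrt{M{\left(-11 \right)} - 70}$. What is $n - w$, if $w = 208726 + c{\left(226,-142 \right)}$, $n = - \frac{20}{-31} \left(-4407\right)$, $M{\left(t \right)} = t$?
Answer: $- \frac{6558522}{31} - 9 i \approx -2.1157 \cdot 10^{5} - 9.0 i$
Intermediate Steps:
$c{\left(o,b \right)} = -4 + 9 i$ ($c{\left(o,b \right)} = -4 + \sqrt{-11 - 70} = -4 + \sqrt{-81} = -4 + 9 i$)
$n = - \frac{88140}{31}$ ($n = \left(-20\right) \left(- \frac{1}{31}\right) \left(-4407\right) = \frac{20}{31} \left(-4407\right) = - \frac{88140}{31} \approx -2843.2$)
$w = 208722 + 9 i$ ($w = 208726 - \left(4 - 9 i\right) = 208722 + 9 i \approx 2.0872 \cdot 10^{5} + 9.0 i$)
$n - w = - \frac{88140}{31} - \left(208722 + 9 i\right) = - \frac{6558522}{31} - 9 i$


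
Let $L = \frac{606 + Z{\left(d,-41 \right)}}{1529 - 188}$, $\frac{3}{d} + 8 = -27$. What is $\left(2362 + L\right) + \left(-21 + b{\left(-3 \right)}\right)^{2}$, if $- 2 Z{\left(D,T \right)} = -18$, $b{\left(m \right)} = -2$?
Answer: $\frac{1292482}{447} \approx 2891.5$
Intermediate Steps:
$d = - \frac{3}{35}$ ($d = \frac{3}{-8 - 27} = \frac{3}{-35} = 3 \left(- \frac{1}{35}\right) = - \frac{3}{35} \approx -0.085714$)
$Z{\left(D,T \right)} = 9$ ($Z{\left(D,T \right)} = \left(- \frac{1}{2}\right) \left(-18\right) = 9$)
$L = \frac{205}{447}$ ($L = \frac{606 + 9}{1529 - 188} = \frac{615}{1341} = 615 \cdot \frac{1}{1341} = \frac{205}{447} \approx 0.45861$)
$\left(2362 + L\right) + \left(-21 + b{\left(-3 \right)}\right)^{2} = \left(2362 + \frac{205}{447}\right) + \left(-21 - 2\right)^{2} = \frac{1056019}{447} + \left(-23\right)^{2} = \frac{1056019}{447} + 529 = \frac{1292482}{447}$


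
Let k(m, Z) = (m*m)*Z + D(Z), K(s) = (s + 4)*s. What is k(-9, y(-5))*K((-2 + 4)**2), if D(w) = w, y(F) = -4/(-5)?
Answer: 10496/5 ≈ 2099.2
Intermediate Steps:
y(F) = 4/5 (y(F) = -4*(-1/5) = 4/5)
K(s) = s*(4 + s) (K(s) = (4 + s)*s = s*(4 + s))
k(m, Z) = Z + Z*m**2 (k(m, Z) = (m*m)*Z + Z = m**2*Z + Z = Z*m**2 + Z = Z + Z*m**2)
k(-9, y(-5))*K((-2 + 4)**2) = (4*(1 + (-9)**2)/5)*((-2 + 4)**2*(4 + (-2 + 4)**2)) = (4*(1 + 81)/5)*(2**2*(4 + 2**2)) = ((4/5)*82)*(4*(4 + 4)) = 328*(4*8)/5 = (328/5)*32 = 10496/5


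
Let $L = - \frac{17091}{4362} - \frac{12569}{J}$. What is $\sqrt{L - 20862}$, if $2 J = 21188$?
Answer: $\frac{i \sqrt{309450337198523366}}{3850919} \approx 144.45 i$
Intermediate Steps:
$J = 10594$ ($J = \frac{1}{2} \cdot 21188 = 10594$)
$L = - \frac{19657336}{3850919}$ ($L = - \frac{17091}{4362} - \frac{12569}{10594} = \left(-17091\right) \frac{1}{4362} - \frac{12569}{10594} = - \frac{5697}{1454} - \frac{12569}{10594} = - \frac{19657336}{3850919} \approx -5.1046$)
$\sqrt{L - 20862} = \sqrt{- \frac{19657336}{3850919} - 20862} = \sqrt{- \frac{80357529514}{3850919}} = \frac{i \sqrt{309450337198523366}}{3850919}$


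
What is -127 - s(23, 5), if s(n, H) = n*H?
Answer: -242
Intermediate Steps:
s(n, H) = H*n
-127 - s(23, 5) = -127 - 5*23 = -127 - 1*115 = -127 - 115 = -242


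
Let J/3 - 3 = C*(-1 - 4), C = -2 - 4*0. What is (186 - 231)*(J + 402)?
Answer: -19845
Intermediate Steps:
C = -2 (C = -2 + 0 = -2)
J = 39 (J = 9 + 3*(-2*(-1 - 4)) = 9 + 3*(-2*(-5)) = 9 + 3*10 = 9 + 30 = 39)
(186 - 231)*(J + 402) = (186 - 231)*(39 + 402) = -45*441 = -19845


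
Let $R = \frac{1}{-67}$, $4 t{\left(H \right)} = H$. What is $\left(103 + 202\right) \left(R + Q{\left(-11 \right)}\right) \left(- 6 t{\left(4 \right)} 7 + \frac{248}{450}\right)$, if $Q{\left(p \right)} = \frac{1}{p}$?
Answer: $\frac{14791036}{11055} \approx 1337.9$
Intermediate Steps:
$t{\left(H \right)} = \frac{H}{4}$
$R = - \frac{1}{67} \approx -0.014925$
$\left(103 + 202\right) \left(R + Q{\left(-11 \right)}\right) \left(- 6 t{\left(4 \right)} 7 + \frac{248}{450}\right) = \left(103 + 202\right) \left(- \frac{1}{67} + \frac{1}{-11}\right) \left(- 6 \cdot \frac{1}{4} \cdot 4 \cdot 7 + \frac{248}{450}\right) = 305 \left(- \frac{1}{67} - \frac{1}{11}\right) \left(\left(-6\right) 1 \cdot 7 + 248 \cdot \frac{1}{450}\right) = 305 \left(- \frac{78}{737}\right) \left(\left(-6\right) 7 + \frac{124}{225}\right) = - \frac{23790 \left(-42 + \frac{124}{225}\right)}{737} = \left(- \frac{23790}{737}\right) \left(- \frac{9326}{225}\right) = \frac{14791036}{11055}$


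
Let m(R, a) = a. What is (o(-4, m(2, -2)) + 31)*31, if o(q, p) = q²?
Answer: 1457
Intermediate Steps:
(o(-4, m(2, -2)) + 31)*31 = ((-4)² + 31)*31 = (16 + 31)*31 = 47*31 = 1457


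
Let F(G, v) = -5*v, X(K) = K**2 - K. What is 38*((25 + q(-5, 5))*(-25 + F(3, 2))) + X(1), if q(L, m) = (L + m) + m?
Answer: -39900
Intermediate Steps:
q(L, m) = L + 2*m
38*((25 + q(-5, 5))*(-25 + F(3, 2))) + X(1) = 38*((25 + (-5 + 2*5))*(-25 - 5*2)) + 1*(-1 + 1) = 38*((25 + (-5 + 10))*(-25 - 10)) + 1*0 = 38*((25 + 5)*(-35)) + 0 = 38*(30*(-35)) + 0 = 38*(-1050) + 0 = -39900 + 0 = -39900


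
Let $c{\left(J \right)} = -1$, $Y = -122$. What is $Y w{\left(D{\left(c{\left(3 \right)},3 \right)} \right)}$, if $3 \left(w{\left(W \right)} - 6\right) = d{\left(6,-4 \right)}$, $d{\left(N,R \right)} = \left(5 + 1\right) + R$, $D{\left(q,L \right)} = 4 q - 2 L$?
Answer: $- \frac{2440}{3} \approx -813.33$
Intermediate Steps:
$D{\left(q,L \right)} = - 2 L + 4 q$
$d{\left(N,R \right)} = 6 + R$
$w{\left(W \right)} = \frac{20}{3}$ ($w{\left(W \right)} = 6 + \frac{6 - 4}{3} = 6 + \frac{1}{3} \cdot 2 = 6 + \frac{2}{3} = \frac{20}{3}$)
$Y w{\left(D{\left(c{\left(3 \right)},3 \right)} \right)} = \left(-122\right) \frac{20}{3} = - \frac{2440}{3}$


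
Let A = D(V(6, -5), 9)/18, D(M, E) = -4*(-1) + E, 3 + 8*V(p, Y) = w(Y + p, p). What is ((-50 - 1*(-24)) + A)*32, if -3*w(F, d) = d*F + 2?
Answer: -7280/9 ≈ -808.89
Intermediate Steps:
w(F, d) = -⅔ - F*d/3 (w(F, d) = -(d*F + 2)/3 = -(F*d + 2)/3 = -(2 + F*d)/3 = -⅔ - F*d/3)
V(p, Y) = -11/24 - p*(Y + p)/24 (V(p, Y) = -3/8 + (-⅔ - (Y + p)*p/3)/8 = -3/8 + (-⅔ - p*(Y + p)/3)/8 = -3/8 + (-1/12 - p*(Y + p)/24) = -11/24 - p*(Y + p)/24)
D(M, E) = 4 + E
A = 13/18 (A = (4 + 9)/18 = 13*(1/18) = 13/18 ≈ 0.72222)
((-50 - 1*(-24)) + A)*32 = ((-50 - 1*(-24)) + 13/18)*32 = ((-50 + 24) + 13/18)*32 = (-26 + 13/18)*32 = -455/18*32 = -7280/9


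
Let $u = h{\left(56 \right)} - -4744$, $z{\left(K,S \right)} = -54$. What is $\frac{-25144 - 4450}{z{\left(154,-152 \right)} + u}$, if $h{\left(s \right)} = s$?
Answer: $- \frac{14797}{2373} \approx -6.2356$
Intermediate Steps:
$u = 4800$ ($u = 56 - -4744 = 56 + 4744 = 4800$)
$\frac{-25144 - 4450}{z{\left(154,-152 \right)} + u} = \frac{-25144 - 4450}{-54 + 4800} = - \frac{29594}{4746} = \left(-29594\right) \frac{1}{4746} = - \frac{14797}{2373}$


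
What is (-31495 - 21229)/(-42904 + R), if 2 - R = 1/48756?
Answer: 367230192/298818559 ≈ 1.2289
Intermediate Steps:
R = 97511/48756 (R = 2 - 1/48756 = 97511/48756 ≈ 2.0000)
(-31495 - 21229)/(-42904 + R) = (-31495 - 21229)/(-42904 + 97511/48756) = -52724/(-2091729913/48756) = -52724*(-48756/2091729913) = 367230192/298818559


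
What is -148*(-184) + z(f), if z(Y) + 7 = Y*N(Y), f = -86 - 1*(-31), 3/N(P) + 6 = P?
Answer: 1660890/61 ≈ 27228.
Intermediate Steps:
N(P) = 3/(-6 + P)
f = -55 (f = -86 + 31 = -55)
z(Y) = -7 + 3*Y/(-6 + Y) (z(Y) = -7 + Y*(3/(-6 + Y)) = -7 + 3*Y/(-6 + Y))
-148*(-184) + z(f) = -148*(-184) + 2*(21 - 2*(-55))/(-6 - 55) = 27232 + 2*(21 + 110)/(-61) = 27232 + 2*(-1/61)*131 = 27232 - 262/61 = 1660890/61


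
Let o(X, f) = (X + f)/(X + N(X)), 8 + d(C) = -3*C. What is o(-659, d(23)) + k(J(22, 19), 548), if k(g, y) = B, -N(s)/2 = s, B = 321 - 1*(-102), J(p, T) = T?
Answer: 278021/659 ≈ 421.88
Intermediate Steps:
d(C) = -8 - 3*C
B = 423 (B = 321 + 102 = 423)
N(s) = -2*s
o(X, f) = -(X + f)/X (o(X, f) = (X + f)/(X - 2*X) = (X + f)/((-X)) = (X + f)*(-1/X) = -(X + f)/X)
k(g, y) = 423
o(-659, d(23)) + k(J(22, 19), 548) = (-1*(-659) - (-8 - 3*23))/(-659) + 423 = -(659 - (-8 - 69))/659 + 423 = -(659 - 1*(-77))/659 + 423 = -(659 + 77)/659 + 423 = -1/659*736 + 423 = -736/659 + 423 = 278021/659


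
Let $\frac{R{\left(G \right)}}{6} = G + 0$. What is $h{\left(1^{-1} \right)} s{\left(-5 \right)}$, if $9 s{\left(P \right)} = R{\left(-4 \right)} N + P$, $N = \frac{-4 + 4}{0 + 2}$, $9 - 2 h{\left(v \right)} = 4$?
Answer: $- \frac{25}{18} \approx -1.3889$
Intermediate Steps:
$h{\left(v \right)} = \frac{5}{2}$ ($h{\left(v \right)} = \frac{9}{2} - 2 = \frac{5}{2}$)
$R{\left(G \right)} = 6 G$ ($R{\left(G \right)} = 6 \left(G + 0\right) = 6 G$)
$N = 0$ ($N = \frac{0}{2} = 0 \cdot \frac{1}{2} = 0$)
$s{\left(P \right)} = \frac{P}{9}$ ($s{\left(P \right)} = \frac{6 \left(-4\right) 0 + P}{9} = \frac{\left(-24\right) 0 + P}{9} = \frac{0 + P}{9} = \frac{P}{9}$)
$h{\left(1^{-1} \right)} s{\left(-5 \right)} = \frac{5 \cdot \frac{1}{9} \left(-5\right)}{2} = \frac{5}{2} \left(- \frac{5}{9}\right) = - \frac{25}{18}$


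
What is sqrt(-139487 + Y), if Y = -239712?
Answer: I*sqrt(379199) ≈ 615.79*I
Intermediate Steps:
sqrt(-139487 + Y) = sqrt(-139487 - 239712) = sqrt(-379199) = I*sqrt(379199)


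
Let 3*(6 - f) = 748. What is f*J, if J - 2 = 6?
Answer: -5840/3 ≈ -1946.7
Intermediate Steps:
f = -730/3 (f = 6 - ⅓*748 = 6 - 748/3 = -730/3 ≈ -243.33)
J = 8 (J = 2 + 6 = 8)
f*J = -730/3*8 = -5840/3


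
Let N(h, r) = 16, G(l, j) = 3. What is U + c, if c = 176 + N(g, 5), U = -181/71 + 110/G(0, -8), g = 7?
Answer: 48163/213 ≈ 226.12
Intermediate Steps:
U = 7267/213 (U = -181/71 + 110/3 = 7267/213 ≈ 34.117)
c = 192 (c = 176 + 16 = 192)
U + c = 7267/213 + 192 = 48163/213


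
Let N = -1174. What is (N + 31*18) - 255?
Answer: -871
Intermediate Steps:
(N + 31*18) - 255 = (-1174 + 31*18) - 255 = (-1174 + 558) - 255 = -616 - 255 = -871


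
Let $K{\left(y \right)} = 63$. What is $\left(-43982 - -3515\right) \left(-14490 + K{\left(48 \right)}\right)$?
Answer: $583817409$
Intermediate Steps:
$\left(-43982 - -3515\right) \left(-14490 + K{\left(48 \right)}\right) = \left(-43982 - -3515\right) \left(-14490 + 63\right) = \left(-43982 + 3515\right) \left(-14427\right) = \left(-40467\right) \left(-14427\right) = 583817409$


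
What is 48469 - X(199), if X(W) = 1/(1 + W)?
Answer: 9693799/200 ≈ 48469.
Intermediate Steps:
48469 - X(199) = 48469 - 1/(1 + 199) = 48469 - 1/200 = 9693799/200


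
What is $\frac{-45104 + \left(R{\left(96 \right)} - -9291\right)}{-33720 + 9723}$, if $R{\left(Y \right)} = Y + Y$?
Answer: $\frac{35621}{23997} \approx 1.4844$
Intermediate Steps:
$R{\left(Y \right)} = 2 Y$
$\frac{-45104 + \left(R{\left(96 \right)} - -9291\right)}{-33720 + 9723} = \frac{-45104 + \left(2 \cdot 96 - -9291\right)}{-33720 + 9723} = \frac{-45104 + \left(192 + 9291\right)}{-23997} = \left(-45104 + 9483\right) \left(- \frac{1}{23997}\right) = \left(-35621\right) \left(- \frac{1}{23997}\right) = \frac{35621}{23997}$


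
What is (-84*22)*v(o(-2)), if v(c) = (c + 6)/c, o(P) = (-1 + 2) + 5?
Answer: -3696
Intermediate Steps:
o(P) = 6 (o(P) = 1 + 5 = 6)
v(c) = (6 + c)/c
(-84*22)*v(o(-2)) = (-84*22)*((6 + 6)/6) = -308*12 = -1848*2 = -3696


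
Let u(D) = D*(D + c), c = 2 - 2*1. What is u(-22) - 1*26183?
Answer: -25699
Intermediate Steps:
c = 0 (c = 2 - 2 = 0)
u(D) = D² (u(D) = D*(D + 0) = D*D = D²)
u(-22) - 1*26183 = (-22)² - 1*26183 = 484 - 26183 = -25699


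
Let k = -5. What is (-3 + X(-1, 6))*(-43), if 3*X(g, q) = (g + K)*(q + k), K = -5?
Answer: 215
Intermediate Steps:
X(g, q) = (-5 + g)*(-5 + q)/3 (X(g, q) = ((g - 5)*(q - 5))/3 = ((-5 + g)*(-5 + q))/3 = (-5 + g)*(-5 + q)/3)
(-3 + X(-1, 6))*(-43) = (-3 + (25/3 - 5/3*(-1) - 5/3*6 + (⅓)*(-1)*6))*(-43) = (-3 + (25/3 + 5/3 - 10 - 2))*(-43) = (-3 - 2)*(-43) = -5*(-43) = 215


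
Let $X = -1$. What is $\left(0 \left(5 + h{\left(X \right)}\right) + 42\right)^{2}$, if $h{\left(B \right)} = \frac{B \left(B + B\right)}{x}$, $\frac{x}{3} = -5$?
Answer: $1764$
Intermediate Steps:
$x = -15$ ($x = 3 \left(-5\right) = -15$)
$h{\left(B \right)} = - \frac{2 B^{2}}{15}$ ($h{\left(B \right)} = \frac{B \left(B + B\right)}{-15} = B 2 B \left(- \frac{1}{15}\right) = 2 B^{2} \left(- \frac{1}{15}\right) = - \frac{2 B^{2}}{15}$)
$\left(0 \left(5 + h{\left(X \right)}\right) + 42\right)^{2} = \left(0 \left(5 - \frac{2 \left(-1\right)^{2}}{15}\right) + 42\right)^{2} = \left(0 \left(5 - \frac{2}{15}\right) + 42\right)^{2} = \left(0 \cdot \frac{73}{15} + 42\right)^{2} = \left(0 + 42\right)^{2} = 42^{2} = 1764$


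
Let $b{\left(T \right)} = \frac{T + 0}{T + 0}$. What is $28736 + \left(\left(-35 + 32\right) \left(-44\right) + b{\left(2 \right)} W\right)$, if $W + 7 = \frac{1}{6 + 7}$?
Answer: $\frac{375194}{13} \approx 28861.0$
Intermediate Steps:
$b{\left(T \right)} = 1$ ($b{\left(T \right)} = \frac{T}{T} = 1$)
$W = - \frac{90}{13}$ ($W = -7 + \frac{1}{6 + 7} = -7 + \frac{1}{13} = - \frac{90}{13} \approx -6.9231$)
$28736 + \left(\left(-35 + 32\right) \left(-44\right) + b{\left(2 \right)} W\right) = 28736 + \left(\left(-35 + 32\right) \left(-44\right) + 1 \left(- \frac{90}{13}\right)\right) = 28736 - - \frac{1626}{13} = 28736 + \left(132 - \frac{90}{13}\right) = 28736 + \frac{1626}{13} = \frac{375194}{13}$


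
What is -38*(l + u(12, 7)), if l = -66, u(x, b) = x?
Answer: 2052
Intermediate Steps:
-38*(l + u(12, 7)) = -38*(-66 + 12) = -38*(-54) = 2052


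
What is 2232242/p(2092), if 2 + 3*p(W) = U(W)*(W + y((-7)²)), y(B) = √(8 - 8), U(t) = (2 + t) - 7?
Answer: 1116121/727667 ≈ 1.5338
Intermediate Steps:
U(t) = -5 + t
y(B) = 0 (y(B) = √0 = 0)
p(W) = -⅔ + W*(-5 + W)/3 (p(W) = -⅔ + ((-5 + W)*(W + 0))/3 = -⅔ + ((-5 + W)*W)/3 = -⅔ + (W*(-5 + W))/3 = -⅔ + W*(-5 + W)/3)
2232242/p(2092) = 2232242/(-⅔ + (⅓)*2092*(-5 + 2092)) = 2232242/(-⅔ + (⅓)*2092*2087) = 2232242/(-⅔ + 4366004/3) = 2232242/1455334 = 2232242*(1/1455334) = 1116121/727667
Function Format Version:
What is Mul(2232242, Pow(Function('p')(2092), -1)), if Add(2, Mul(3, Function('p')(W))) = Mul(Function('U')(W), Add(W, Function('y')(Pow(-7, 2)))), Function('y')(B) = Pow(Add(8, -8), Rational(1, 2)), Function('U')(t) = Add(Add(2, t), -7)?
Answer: Rational(1116121, 727667) ≈ 1.5338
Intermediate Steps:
Function('U')(t) = Add(-5, t)
Function('y')(B) = 0 (Function('y')(B) = Pow(0, Rational(1, 2)) = 0)
Function('p')(W) = Add(Rational(-2, 3), Mul(Rational(1, 3), W, Add(-5, W))) (Function('p')(W) = Add(Rational(-2, 3), Mul(Rational(1, 3), Mul(Add(-5, W), Add(W, 0)))) = Add(Rational(-2, 3), Mul(Rational(1, 3), Mul(Add(-5, W), W))) = Add(Rational(-2, 3), Mul(Rational(1, 3), Mul(W, Add(-5, W)))) = Add(Rational(-2, 3), Mul(Rational(1, 3), W, Add(-5, W))))
Mul(2232242, Pow(Function('p')(2092), -1)) = Mul(2232242, Pow(Add(Rational(-2, 3), Mul(Rational(1, 3), 2092, Add(-5, 2092))), -1)) = Mul(2232242, Pow(Add(Rational(-2, 3), Mul(Rational(1, 3), 2092, 2087)), -1)) = Mul(2232242, Pow(Add(Rational(-2, 3), Rational(4366004, 3)), -1)) = Mul(2232242, Pow(1455334, -1)) = Mul(2232242, Rational(1, 1455334)) = Rational(1116121, 727667)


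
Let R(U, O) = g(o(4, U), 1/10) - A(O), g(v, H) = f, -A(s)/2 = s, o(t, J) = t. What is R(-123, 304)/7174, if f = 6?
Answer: 307/3587 ≈ 0.085587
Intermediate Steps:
A(s) = -2*s
g(v, H) = 6
R(U, O) = 6 + 2*O (R(U, O) = 6 - (-2)*O = 6 + 2*O)
R(-123, 304)/7174 = (6 + 2*304)/7174 = (6 + 608)*(1/7174) = 614*(1/7174) = 307/3587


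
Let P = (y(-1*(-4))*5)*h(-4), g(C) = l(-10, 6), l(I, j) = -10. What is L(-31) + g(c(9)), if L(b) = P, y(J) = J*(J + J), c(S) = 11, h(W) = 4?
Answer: 630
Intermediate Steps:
y(J) = 2*J**2 (y(J) = J*(2*J) = 2*J**2)
g(C) = -10
P = 640 (P = ((2*(-1*(-4))**2)*5)*4 = ((2*4**2)*5)*4 = ((2*16)*5)*4 = (32*5)*4 = 160*4 = 640)
L(b) = 640
L(-31) + g(c(9)) = 640 - 10 = 630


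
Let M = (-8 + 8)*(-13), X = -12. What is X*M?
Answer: 0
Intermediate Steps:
M = 0 (M = 0*(-13) = 0)
X*M = -12*0 = 0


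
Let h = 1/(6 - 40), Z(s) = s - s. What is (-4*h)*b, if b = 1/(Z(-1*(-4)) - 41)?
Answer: -2/697 ≈ -0.0028694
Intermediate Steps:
Z(s) = 0
h = -1/34 (h = 1/(-34) = -1/34 ≈ -0.029412)
b = -1/41 (b = 1/(0 - 41) = 1/(-41) = -1/41 ≈ -0.024390)
(-4*h)*b = -4*(-1/34)*(-1/41) = (2/17)*(-1/41) = -2/697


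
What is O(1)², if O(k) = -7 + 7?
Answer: 0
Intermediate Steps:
O(k) = 0
O(1)² = 0² = 0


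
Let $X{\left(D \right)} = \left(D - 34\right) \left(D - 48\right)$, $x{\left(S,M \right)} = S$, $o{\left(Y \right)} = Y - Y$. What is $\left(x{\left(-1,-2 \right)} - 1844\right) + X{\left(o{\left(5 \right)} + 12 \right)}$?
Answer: $-1053$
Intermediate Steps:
$o{\left(Y \right)} = 0$
$X{\left(D \right)} = \left(-48 + D\right) \left(-34 + D\right)$ ($X{\left(D \right)} = \left(-34 + D\right) \left(-48 + D\right) = \left(-48 + D\right) \left(-34 + D\right)$)
$\left(x{\left(-1,-2 \right)} - 1844\right) + X{\left(o{\left(5 \right)} + 12 \right)} = \left(-1 - 1844\right) + \left(1632 + \left(0 + 12\right)^{2} - 82 \left(0 + 12\right)\right) = -1845 + \left(1632 + 12^{2} - 984\right) = -1845 + \left(1632 + 144 - 984\right) = -1845 + 792 = -1053$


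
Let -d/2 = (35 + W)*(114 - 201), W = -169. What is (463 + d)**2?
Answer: 522259609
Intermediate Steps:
d = -23316 (d = -2*(35 - 169)*(114 - 201) = -(-268)*(-87) = -2*11658 = -23316)
(463 + d)**2 = (463 - 23316)**2 = (-22853)**2 = 522259609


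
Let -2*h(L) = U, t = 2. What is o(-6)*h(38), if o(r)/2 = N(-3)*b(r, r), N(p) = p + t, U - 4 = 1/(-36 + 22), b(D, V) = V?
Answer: -165/7 ≈ -23.571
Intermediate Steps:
U = 55/14 (U = 4 + 1/(-36 + 22) = 4 + 1/(-14) = 4 - 1/14 = 55/14 ≈ 3.9286)
h(L) = -55/28 (h(L) = -½*55/14 = -55/28)
N(p) = 2 + p (N(p) = p + 2 = 2 + p)
o(r) = -2*r (o(r) = 2*((2 - 3)*r) = 2*(-r) = -2*r)
o(-6)*h(38) = -2*(-6)*(-55/28) = 12*(-55/28) = -165/7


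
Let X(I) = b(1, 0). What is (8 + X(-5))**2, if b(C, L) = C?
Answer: 81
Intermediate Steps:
X(I) = 1
(8 + X(-5))**2 = (8 + 1)**2 = 9**2 = 81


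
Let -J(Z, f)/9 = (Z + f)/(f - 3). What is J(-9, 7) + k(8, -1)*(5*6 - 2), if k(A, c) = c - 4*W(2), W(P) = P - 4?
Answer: 401/2 ≈ 200.50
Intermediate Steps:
W(P) = -4 + P
J(Z, f) = -9*(Z + f)/(-3 + f) (J(Z, f) = -9*(Z + f)/(f - 3) = -9*(Z + f)/(-3 + f))
k(A, c) = 8 + c (k(A, c) = c - 4*(-4 + 2) = c - 4*(-2) = c + 8 = 8 + c)
J(-9, 7) + k(8, -1)*(5*6 - 2) = 9*(-1*(-9) - 1*7)/(-3 + 7) + (8 - 1)*(5*6 - 2) = 9*(9 - 7)/4 + 7*(30 - 2) = 9*(1/4)*2 + 7*28 = 9/2 + 196 = 401/2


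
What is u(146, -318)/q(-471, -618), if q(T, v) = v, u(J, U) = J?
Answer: -73/309 ≈ -0.23625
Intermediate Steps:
u(146, -318)/q(-471, -618) = 146/(-618) = 146*(-1/618) = -73/309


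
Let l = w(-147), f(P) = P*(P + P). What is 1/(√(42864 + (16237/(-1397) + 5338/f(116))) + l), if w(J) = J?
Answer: 921103568/133112471227 + 116*√1125345089775093/399337413681 ≈ 0.016664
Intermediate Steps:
f(P) = 2*P² (f(P) = P*(2*P) = 2*P²)
l = -147
1/(√(42864 + (16237/(-1397) + 5338/f(116))) + l) = 1/(√(42864 + (16237/(-1397) + 5338/((2*116²)))) - 147) = 1/(√(42864 + (16237*(-1/1397) + 5338/((2*13456)))) - 147) = 1/(√(42864 + (-16237/1397 + 5338/26912)) - 147) = 1/(√(42864 + (-16237/1397 + 5338*(1/26912))) - 147) = 1/(√(42864 + (-16237/1397 + 2669/13456)) - 147) = 1/(√(42864 - 214756479/18798032) - 147) = 1/(√(805544087169/18798032) - 147) = 1/(√1125345089775093/162052 - 147) = 1/(-147 + √1125345089775093/162052)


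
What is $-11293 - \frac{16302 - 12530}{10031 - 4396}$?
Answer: $- \frac{2766949}{245} \approx -11294.0$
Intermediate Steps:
$-11293 - \frac{16302 - 12530}{10031 - 4396} = -11293 - \frac{3772}{5635} = -11293 - 3772 \cdot \frac{1}{5635} = -11293 - \frac{164}{245} = - \frac{2766949}{245}$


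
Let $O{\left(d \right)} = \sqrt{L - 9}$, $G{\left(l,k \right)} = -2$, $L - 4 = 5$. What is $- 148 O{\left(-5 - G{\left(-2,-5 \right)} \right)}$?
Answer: $0$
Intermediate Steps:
$L = 9$ ($L = 4 + 5 = 9$)
$O{\left(d \right)} = 0$ ($O{\left(d \right)} = \sqrt{9 - 9} = \sqrt{0} = 0$)
$- 148 O{\left(-5 - G{\left(-2,-5 \right)} \right)} = \left(-148\right) 0 = 0$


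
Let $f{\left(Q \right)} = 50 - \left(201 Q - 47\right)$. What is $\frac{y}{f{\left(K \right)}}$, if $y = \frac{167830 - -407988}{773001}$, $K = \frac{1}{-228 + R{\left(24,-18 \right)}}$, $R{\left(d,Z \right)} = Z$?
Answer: $\frac{47217076}{6200241021} \approx 0.0076154$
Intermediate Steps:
$K = - \frac{1}{246}$ ($K = \frac{1}{-228 - 18} = \frac{1}{-246} = - \frac{1}{246} \approx -0.004065$)
$f{\left(Q \right)} = 97 - 201 Q$ ($f{\left(Q \right)} = 50 - \left(-47 + 201 Q\right) = 97 - 201 Q$)
$y = \frac{575818}{773001}$ ($y = \left(167830 + 407988\right) \frac{1}{773001} = 575818 \cdot \frac{1}{773001} = \frac{575818}{773001} \approx 0.74491$)
$\frac{y}{f{\left(K \right)}} = \frac{575818}{773001 \left(97 - - \frac{67}{82}\right)} = \frac{575818}{773001 \left(97 + \frac{67}{82}\right)} = \frac{575818}{773001 \cdot \frac{8021}{82}} = \frac{575818}{773001} \cdot \frac{82}{8021} = \frac{47217076}{6200241021}$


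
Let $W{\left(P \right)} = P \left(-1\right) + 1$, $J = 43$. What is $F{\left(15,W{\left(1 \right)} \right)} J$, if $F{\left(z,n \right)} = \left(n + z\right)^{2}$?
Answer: $9675$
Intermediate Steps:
$W{\left(P \right)} = 1 - P$ ($W{\left(P \right)} = - P + 1 = 1 - P$)
$F{\left(15,W{\left(1 \right)} \right)} J = \left(\left(1 - 1\right) + 15\right)^{2} \cdot 43 = \left(0 + 15\right)^{2} \cdot 43 = 15^{2} \cdot 43 = 225 \cdot 43 = 9675$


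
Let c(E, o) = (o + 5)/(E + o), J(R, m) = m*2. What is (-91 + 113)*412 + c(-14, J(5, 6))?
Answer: 18111/2 ≈ 9055.5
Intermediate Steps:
J(R, m) = 2*m
c(E, o) = (5 + o)/(E + o)
(-91 + 113)*412 + c(-14, J(5, 6)) = (-91 + 113)*412 + (5 + 2*6)/(-14 + 2*6) = 22*412 + (5 + 12)/(-14 + 12) = 9064 + 17/(-2) = 9064 - ½*17 = 9064 - 17/2 = 18111/2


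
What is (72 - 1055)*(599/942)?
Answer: -588817/942 ≈ -625.07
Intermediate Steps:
(72 - 1055)*(599/942) = -588817/942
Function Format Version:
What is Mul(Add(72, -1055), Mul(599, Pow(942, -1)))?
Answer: Rational(-588817, 942) ≈ -625.07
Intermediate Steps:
Mul(Add(72, -1055), Mul(599, Pow(942, -1))) = Mul(-983, Mul(599, Rational(1, 942))) = Mul(-983, Rational(599, 942)) = Rational(-588817, 942)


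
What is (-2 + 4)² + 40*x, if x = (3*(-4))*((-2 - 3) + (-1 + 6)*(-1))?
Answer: 4804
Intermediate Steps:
x = 120 (x = -12*(-5 + 5*(-1)) = -12*(-5 - 5) = -12*(-10) = 120)
(-2 + 4)² + 40*x = (-2 + 4)² + 40*120 = 2² + 4800 = 4 + 4800 = 4804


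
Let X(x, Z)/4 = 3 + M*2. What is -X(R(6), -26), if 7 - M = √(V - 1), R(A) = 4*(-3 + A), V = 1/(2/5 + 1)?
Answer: -68 + 8*I*√14/7 ≈ -68.0 + 4.2762*I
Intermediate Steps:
V = 5/7 (V = 1/(2*(⅕) + 1) = 1/(⅖ + 1) = 1/(7/5) = 5/7 ≈ 0.71429)
R(A) = -12 + 4*A
M = 7 - I*√14/7 (M = 7 - √(5/7 - 1) = 7 - √(-2/7) = 7 - I*√14/7 ≈ 7.0 - 0.53452*I)
X(x, Z) = 68 - 8*I*√14/7 (X(x, Z) = 4*(3 + (7 - I*√14/7)*2) = 4*(3 + (14 - 2*I*√14/7)) = 4*(17 - 2*I*√14/7) = 68 - 8*I*√14/7)
-X(R(6), -26) = -(68 - 8*I*√14/7) = -68 + 8*I*√14/7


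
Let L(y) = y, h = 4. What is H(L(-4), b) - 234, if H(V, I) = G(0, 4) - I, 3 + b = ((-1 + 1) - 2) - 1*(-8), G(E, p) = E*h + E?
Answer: -237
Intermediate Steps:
G(E, p) = 5*E (G(E, p) = E*4 + E = 4*E + E = 5*E)
b = 3 (b = -3 + (((-1 + 1) - 2) - 1*(-8)) = -3 + ((0 - 2) + 8) = -3 + (-2 + 8) = -3 + 6 = 3)
H(V, I) = -I (H(V, I) = 5*0 - I = 0 - I = -I)
H(L(-4), b) - 234 = -1*3 - 234 = -3 - 234 = -237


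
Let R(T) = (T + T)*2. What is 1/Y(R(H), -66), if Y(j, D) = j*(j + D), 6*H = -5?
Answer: 9/2080 ≈ 0.0043269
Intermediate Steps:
H = -⅚ (H = (⅙)*(-5) = -⅚ ≈ -0.83333)
R(T) = 4*T (R(T) = (2*T)*2 = 4*T)
Y(j, D) = j*(D + j)
1/Y(R(H), -66) = 1/((4*(-⅚))*(-66 + 4*(-⅚))) = 1/(-10*(-66 - 10/3)/3) = 1/(-10/3*(-208/3)) = 1/(2080/9) = 9/2080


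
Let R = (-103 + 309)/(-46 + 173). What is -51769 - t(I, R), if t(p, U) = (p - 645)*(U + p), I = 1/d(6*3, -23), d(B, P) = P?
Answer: -3409587931/67183 ≈ -50751.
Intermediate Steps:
R = 206/127 ≈ 1.6220
I = -1/23 (I = 1/(-23) = -1/23 ≈ -0.043478)
t(p, U) = (-645 + p)*(U + p)
-51769 - t(I, R) = -51769 - ((-1/23)² - 645*206/127 - 645*(-1/23) + (206/127)*(-1/23)) = -51769 - (1/529 - 132870/127 + 645/23 - 206/2921) = -51769 - 1*(-68408796/67183) = -51769 + 68408796/67183 = -3409587931/67183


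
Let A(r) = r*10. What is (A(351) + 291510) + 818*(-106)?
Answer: 208312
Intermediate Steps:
A(r) = 10*r
(A(351) + 291510) + 818*(-106) = (10*351 + 291510) + 818*(-106) = (3510 + 291510) - 86708 = 295020 - 86708 = 208312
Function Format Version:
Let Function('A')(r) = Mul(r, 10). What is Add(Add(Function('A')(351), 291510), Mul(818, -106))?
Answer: 208312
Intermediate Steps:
Function('A')(r) = Mul(10, r)
Add(Add(Function('A')(351), 291510), Mul(818, -106)) = Add(Add(Mul(10, 351), 291510), Mul(818, -106)) = Add(Add(3510, 291510), -86708) = Add(295020, -86708) = 208312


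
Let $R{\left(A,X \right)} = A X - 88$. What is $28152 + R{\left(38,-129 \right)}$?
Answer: $23162$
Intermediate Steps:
$R{\left(A,X \right)} = -88 + A X$
$28152 + R{\left(38,-129 \right)} = 28152 + \left(-88 + 38 \left(-129\right)\right) = 28152 - 4990 = 23162$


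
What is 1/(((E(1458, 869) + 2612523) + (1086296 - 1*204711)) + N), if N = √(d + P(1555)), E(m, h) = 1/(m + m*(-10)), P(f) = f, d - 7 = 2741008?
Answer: 120327913773270/420438631682406465749 - 516560652*√304730/2102193158412032328745 ≈ 2.8606e-7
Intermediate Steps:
d = 2741015 (d = 7 + 2741008 = 2741015)
E(m, h) = -1/(9*m) (E(m, h) = 1/(m - 10*m) = 1/(-9*m) = -1/(9*m))
N = 3*√304730 (N = √(2741015 + 1555) = √2742570 = 3*√304730 ≈ 1656.1)
1/(((E(1458, 869) + 2612523) + (1086296 - 1*204711)) + N) = 1/(((-⅑/1458 + 2612523) + (1086296 - 1*204711)) + 3*√304730) = 1/(((-⅑*1/1458 + 2612523) + (1086296 - 204711)) + 3*√304730) = 1/(((-1/13122 + 2612523) + 881585) + 3*√304730) = 1/((34281526805/13122 + 881585) + 3*√304730) = 1/(45849685175/13122 + 3*√304730)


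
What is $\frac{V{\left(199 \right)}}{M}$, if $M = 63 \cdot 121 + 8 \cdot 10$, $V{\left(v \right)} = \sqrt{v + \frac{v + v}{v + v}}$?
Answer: $\frac{10 \sqrt{2}}{7703} \approx 0.0018359$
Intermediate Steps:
$V{\left(v \right)} = \sqrt{1 + v}$ ($V{\left(v \right)} = \sqrt{v + \frac{2 v}{2 v}} = \sqrt{v + 2 v \frac{1}{2 v}} = \sqrt{v + 1} = \sqrt{1 + v}$)
$M = 7703$ ($M = 7623 + 80 = 7703$)
$\frac{V{\left(199 \right)}}{M} = \frac{\sqrt{1 + 199}}{7703} = \sqrt{200} \cdot \frac{1}{7703} = 10 \sqrt{2} \cdot \frac{1}{7703} = \frac{10 \sqrt{2}}{7703}$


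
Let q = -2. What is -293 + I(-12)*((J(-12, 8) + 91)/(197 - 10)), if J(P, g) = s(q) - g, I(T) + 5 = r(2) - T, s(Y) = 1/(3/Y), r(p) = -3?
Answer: -163385/561 ≈ -291.24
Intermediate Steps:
s(Y) = Y/3
I(T) = -8 - T (I(T) = -5 + (-3 - T) = -8 - T)
J(P, g) = -⅔ - g (J(P, g) = (⅓)*(-2) - g = -⅔ - g)
-293 + I(-12)*((J(-12, 8) + 91)/(197 - 10)) = -293 + (-8 - 1*(-12))*(((-⅔ - 1*8) + 91)/(197 - 10)) = -293 + (-8 + 12)*(((-⅔ - 8) + 91)/187) = -293 + 4*((-26/3 + 91)*(1/187)) = -293 + 4*((247/3)*(1/187)) = -293 + 4*(247/561) = -293 + 988/561 = -163385/561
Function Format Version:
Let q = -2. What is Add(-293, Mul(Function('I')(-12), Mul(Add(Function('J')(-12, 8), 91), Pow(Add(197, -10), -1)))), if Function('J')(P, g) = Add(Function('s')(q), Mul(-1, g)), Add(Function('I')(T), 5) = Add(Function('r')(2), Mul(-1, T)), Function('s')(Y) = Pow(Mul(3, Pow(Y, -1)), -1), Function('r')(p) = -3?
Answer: Rational(-163385, 561) ≈ -291.24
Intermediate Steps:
Function('s')(Y) = Mul(Rational(1, 3), Y)
Function('I')(T) = Add(-8, Mul(-1, T)) (Function('I')(T) = Add(-5, Add(-3, Mul(-1, T))) = Add(-8, Mul(-1, T)))
Function('J')(P, g) = Add(Rational(-2, 3), Mul(-1, g)) (Function('J')(P, g) = Add(Mul(Rational(1, 3), -2), Mul(-1, g)) = Add(Rational(-2, 3), Mul(-1, g)))
Add(-293, Mul(Function('I')(-12), Mul(Add(Function('J')(-12, 8), 91), Pow(Add(197, -10), -1)))) = Add(-293, Mul(Add(-8, Mul(-1, -12)), Mul(Add(Add(Rational(-2, 3), Mul(-1, 8)), 91), Pow(Add(197, -10), -1)))) = Add(-293, Mul(Add(-8, 12), Mul(Add(Add(Rational(-2, 3), -8), 91), Pow(187, -1)))) = Add(-293, Mul(4, Mul(Add(Rational(-26, 3), 91), Rational(1, 187)))) = Add(-293, Mul(4, Mul(Rational(247, 3), Rational(1, 187)))) = Add(-293, Mul(4, Rational(247, 561))) = Add(-293, Rational(988, 561)) = Rational(-163385, 561)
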